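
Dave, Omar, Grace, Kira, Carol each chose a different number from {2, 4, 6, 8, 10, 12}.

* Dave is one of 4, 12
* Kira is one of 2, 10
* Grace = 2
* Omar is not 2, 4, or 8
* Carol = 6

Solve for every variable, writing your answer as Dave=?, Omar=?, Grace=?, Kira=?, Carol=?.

Dave=4, Omar=12, Grace=2, Kira=10, Carol=6

Grace must be 2 (only option left). Eliminate 2 elsewhere: Kira.
Kira's domain is down to {10}, so Kira = 10. Eliminate 10 elsewhere: Omar.
That leaves Carol = 6. Eliminate 6 elsewhere: Omar.
That leaves Omar = 12. Eliminate 12 elsewhere: Dave.
Dave must be 4 (only option left).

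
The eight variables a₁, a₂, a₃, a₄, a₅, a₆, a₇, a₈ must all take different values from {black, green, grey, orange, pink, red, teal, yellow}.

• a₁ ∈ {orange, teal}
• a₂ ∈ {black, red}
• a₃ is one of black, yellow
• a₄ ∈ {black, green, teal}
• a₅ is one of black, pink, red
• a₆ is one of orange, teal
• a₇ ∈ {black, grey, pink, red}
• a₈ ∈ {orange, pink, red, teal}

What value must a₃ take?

yellow

The 8 variables together cover exactly {black, green, grey, orange, pink, red, teal, yellow} — 8 values for 8 variables — and green appears only in a₄'s list, so a₄ = green.
The 7 still-open variables together cover exactly {black, grey, orange, pink, red, teal, yellow} — 7 values for 7 variables — and grey appears only in a₇'s list, so a₇ = grey.
Among the 6 still-open variables, yellow fits only a₃ (and all 6 values in {black, orange, pink, red, teal, yellow} must be used), so a₃ = yellow.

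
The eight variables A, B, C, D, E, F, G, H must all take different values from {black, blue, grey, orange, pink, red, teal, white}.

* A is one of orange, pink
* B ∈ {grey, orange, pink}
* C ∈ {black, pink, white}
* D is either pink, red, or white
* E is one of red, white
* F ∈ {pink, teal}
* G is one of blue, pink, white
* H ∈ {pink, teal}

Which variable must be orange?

A

Among the 8 variables, black fits only C (and all 8 values in {black, blue, grey, orange, pink, red, teal, white} must be used), so C = black.
Among the 7 still-open variables, blue fits only G (and all 7 values in {blue, grey, orange, pink, red, teal, white} must be used), so G = blue.
The 6 still-open variables draw from only 6 values {grey, orange, pink, red, teal, white}, so each is used; only B can be grey, hence B = grey.
Among the 5 still-open variables, orange fits only A (and all 5 values in {orange, pink, red, teal, white} must be used), so A = orange.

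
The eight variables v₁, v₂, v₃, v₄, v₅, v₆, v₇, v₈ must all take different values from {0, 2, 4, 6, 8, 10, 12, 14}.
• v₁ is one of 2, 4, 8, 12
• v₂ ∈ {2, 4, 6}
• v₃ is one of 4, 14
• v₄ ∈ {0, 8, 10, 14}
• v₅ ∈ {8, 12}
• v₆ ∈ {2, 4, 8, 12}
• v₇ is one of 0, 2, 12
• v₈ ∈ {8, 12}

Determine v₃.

14

Among the 8 variables, 6 fits only v₂ (and all 8 values in {0, 2, 4, 6, 8, 10, 12, 14} must be used), so v₂ = 6.
The 7 still-open variables together cover exactly {0, 2, 4, 8, 10, 12, 14} — 7 values for 7 variables — and 10 appears only in v₄'s list, so v₄ = 10.
The 6 still-open variables draw from only 6 values {0, 2, 4, 8, 12, 14}, so each is used; only v₇ can be 0, hence v₇ = 0.
The 5 still-open variables draw from only 5 values {2, 4, 8, 12, 14}, so each is used; only v₃ can be 14, hence v₃ = 14.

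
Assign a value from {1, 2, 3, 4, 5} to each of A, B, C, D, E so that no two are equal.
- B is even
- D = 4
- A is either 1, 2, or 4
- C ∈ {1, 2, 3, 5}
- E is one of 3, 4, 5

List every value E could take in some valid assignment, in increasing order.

D's domain is down to {4}, so D = 4. So A, B, E can't be 4.
B has just one choice, so B = 2. Strike 2 from A, C.
A has just one choice, so A = 1. So C can't be 1.
No further eliminations apply; E can still be any of 3, 5.

3, 5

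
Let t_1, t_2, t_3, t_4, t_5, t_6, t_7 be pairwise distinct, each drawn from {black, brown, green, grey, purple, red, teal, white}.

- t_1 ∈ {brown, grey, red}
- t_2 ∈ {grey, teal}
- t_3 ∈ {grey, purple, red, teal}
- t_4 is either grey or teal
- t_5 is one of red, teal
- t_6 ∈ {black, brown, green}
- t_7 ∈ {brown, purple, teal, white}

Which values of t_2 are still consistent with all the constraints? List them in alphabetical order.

The 2 variables t_2 and t_4 are confined to {grey, teal}, which locks those values in; drop them from t_1, t_3, t_5, t_7.
t_5 has just one choice, so t_5 = red. Strike red from t_1, t_3.
t_1's domain is down to {brown}, so t_1 = brown. Remove brown from t_6, t_7.
t_3's domain is down to {purple}, so t_3 = purple. Eliminate purple elsewhere: t_7.
t_7's domain is down to {white}, so t_7 = white.
No further eliminations apply; t_2 can still be any of grey, teal.

grey, teal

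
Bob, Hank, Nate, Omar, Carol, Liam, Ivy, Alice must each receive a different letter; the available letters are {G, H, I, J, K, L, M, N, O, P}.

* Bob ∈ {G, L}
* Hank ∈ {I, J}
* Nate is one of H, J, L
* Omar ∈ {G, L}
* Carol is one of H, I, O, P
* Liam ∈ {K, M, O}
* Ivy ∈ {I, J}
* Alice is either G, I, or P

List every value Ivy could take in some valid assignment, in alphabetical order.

I, J

Bob and Omar between them cover only {G, L} — a naked pair. Remove those values from Nate, Alice.
Hank and Ivy share exactly the 2 values {I, J}; by pigeonhole those values go to them, so strike I, J from Nate, Carol, Alice.
Nate's domain is down to {H}, so Nate = H. Remove H from Carol.
Alice's domain is down to {P}, so Alice = P. Strike P from Carol.
That leaves Carol = O. Remove O from Liam.
No further eliminations apply; Ivy can still be any of I, J.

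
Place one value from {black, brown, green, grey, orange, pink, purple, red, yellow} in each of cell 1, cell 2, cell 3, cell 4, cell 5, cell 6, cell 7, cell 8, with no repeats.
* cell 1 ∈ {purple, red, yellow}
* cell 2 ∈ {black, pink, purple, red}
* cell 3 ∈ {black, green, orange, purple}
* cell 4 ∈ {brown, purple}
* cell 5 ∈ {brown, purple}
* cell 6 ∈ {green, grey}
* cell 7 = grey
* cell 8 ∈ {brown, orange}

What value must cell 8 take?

cell 7 must be grey (only option left). Strike grey from cell 6.
That leaves cell 6 = green. Strike green from cell 3.
The 2 variables cell 4 and cell 5 are confined to {brown, purple}, which locks those values in; drop them from cell 1, cell 2, cell 3, cell 8.
So cell 8 = orange.

orange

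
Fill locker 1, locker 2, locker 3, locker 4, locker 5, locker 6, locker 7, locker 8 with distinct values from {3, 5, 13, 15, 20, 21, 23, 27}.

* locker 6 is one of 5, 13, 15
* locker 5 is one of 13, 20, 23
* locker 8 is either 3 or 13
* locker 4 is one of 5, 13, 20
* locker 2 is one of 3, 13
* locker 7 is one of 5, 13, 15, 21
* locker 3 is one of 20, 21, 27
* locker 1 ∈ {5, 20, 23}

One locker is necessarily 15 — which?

locker 6

Among the 8 variables, 27 fits only locker 3 (and all 8 values in {3, 5, 13, 15, 20, 21, 23, 27} must be used), so locker 3 = 27.
Among the 7 still-open variables, 21 fits only locker 7 (and all 7 values in {3, 5, 13, 15, 20, 21, 23} must be used), so locker 7 = 21.
The 6 still-open variables draw from only 6 values {3, 5, 13, 15, 20, 23}, so each is used; only locker 6 can be 15, hence locker 6 = 15.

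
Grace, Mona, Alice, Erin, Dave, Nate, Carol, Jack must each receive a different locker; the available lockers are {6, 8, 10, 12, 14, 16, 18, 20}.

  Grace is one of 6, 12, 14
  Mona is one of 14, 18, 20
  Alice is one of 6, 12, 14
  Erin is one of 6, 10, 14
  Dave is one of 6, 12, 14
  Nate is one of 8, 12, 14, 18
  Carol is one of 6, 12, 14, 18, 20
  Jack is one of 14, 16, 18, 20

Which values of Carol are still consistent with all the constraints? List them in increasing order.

18, 20

Among the 8 variables, 8 fits only Nate (and all 8 values in {6, 8, 10, 12, 14, 16, 18, 20} must be used), so Nate = 8.
The 7 still-open variables together cover exactly {6, 10, 12, 14, 16, 18, 20} — 7 values for 7 variables — and 10 appears only in Erin's list, so Erin = 10.
The 6 still-open variables together cover exactly {6, 12, 14, 16, 18, 20} — 6 values for 6 variables — and 16 appears only in Jack's list, so Jack = 16.
Grace, Alice, Dave between them cover only {6, 12, 14} — a naked triple. Remove those values from Mona, Carol.
No further eliminations apply; Carol can still be any of 18, 20.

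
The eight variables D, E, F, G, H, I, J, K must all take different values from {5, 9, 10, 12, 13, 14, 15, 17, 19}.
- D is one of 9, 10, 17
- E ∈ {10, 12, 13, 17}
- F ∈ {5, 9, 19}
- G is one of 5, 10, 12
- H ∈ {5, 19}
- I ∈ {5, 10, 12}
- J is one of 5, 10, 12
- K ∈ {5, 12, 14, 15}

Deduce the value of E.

13

G, I, J share exactly the 3 values {5, 10, 12}; by pigeonhole those values go to them, so strike 5, 10, 12 from D, E, F, H, K.
H has just one choice, so H = 19. Strike 19 from F.
F's domain is down to {9}, so F = 9. Strike 9 from D.
D has just one choice, so D = 17. So E can't be 17.
So E = 13.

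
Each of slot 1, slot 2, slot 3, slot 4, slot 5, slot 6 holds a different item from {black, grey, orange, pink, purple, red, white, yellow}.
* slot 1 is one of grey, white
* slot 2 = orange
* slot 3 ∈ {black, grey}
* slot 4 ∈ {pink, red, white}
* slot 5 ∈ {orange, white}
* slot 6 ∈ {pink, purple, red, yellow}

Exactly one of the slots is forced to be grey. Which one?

slot 2 has just one choice, so slot 2 = orange. Eliminate orange elsewhere: slot 5.
slot 5 has just one choice, so slot 5 = white. Remove white from slot 1, slot 4.
So grey goes to slot 1.

slot 1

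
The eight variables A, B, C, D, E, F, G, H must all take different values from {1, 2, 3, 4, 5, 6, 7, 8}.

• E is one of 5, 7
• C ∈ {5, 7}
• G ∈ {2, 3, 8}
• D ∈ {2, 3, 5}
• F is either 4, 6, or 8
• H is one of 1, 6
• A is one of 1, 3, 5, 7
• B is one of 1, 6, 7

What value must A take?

3

Among the 8 variables, 4 fits only F (and all 8 values in {1, 2, 3, 4, 5, 6, 7, 8} must be used), so F = 4.
The 7 still-open variables draw from only 7 values {1, 2, 3, 5, 6, 7, 8}, so each is used; only G can be 8, hence G = 8.
The 6 still-open variables together cover exactly {1, 2, 3, 5, 6, 7} — 6 values for 6 variables — and 2 appears only in D's list, so D = 2.
The 5 still-open variables draw from only 5 values {1, 3, 5, 6, 7}, so each is used; only A can be 3, hence A = 3.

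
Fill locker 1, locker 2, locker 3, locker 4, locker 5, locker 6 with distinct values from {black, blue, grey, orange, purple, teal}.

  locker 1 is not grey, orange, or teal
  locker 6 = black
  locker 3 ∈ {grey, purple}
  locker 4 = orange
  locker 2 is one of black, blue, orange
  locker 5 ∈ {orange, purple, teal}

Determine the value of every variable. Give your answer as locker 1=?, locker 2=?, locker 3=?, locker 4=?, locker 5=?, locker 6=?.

locker 1=purple, locker 2=blue, locker 3=grey, locker 4=orange, locker 5=teal, locker 6=black

locker 4 has just one choice, so locker 4 = orange. Remove orange from locker 2, locker 5.
That leaves locker 6 = black. Remove black from locker 1, locker 2.
locker 2 has just one choice, so locker 2 = blue. Remove blue from locker 1.
locker 1 must be purple (only option left). Remove purple from locker 3, locker 5.
locker 3 has just one choice, so locker 3 = grey.
locker 5 has just one choice, so locker 5 = teal.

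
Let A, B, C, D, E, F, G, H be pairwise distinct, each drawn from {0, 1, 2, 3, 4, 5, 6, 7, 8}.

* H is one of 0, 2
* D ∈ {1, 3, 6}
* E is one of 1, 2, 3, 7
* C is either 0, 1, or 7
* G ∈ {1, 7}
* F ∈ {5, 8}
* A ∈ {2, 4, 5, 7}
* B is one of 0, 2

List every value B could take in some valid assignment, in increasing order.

B and H between them cover only {0, 2} — a naked pair. Remove those values from A, C, E.
The 2 variables C and G are confined to {1, 7}, which locks those values in; drop them from A, D, E.
That leaves E = 3. Remove 3 from D.
D must be 6 (only option left).
No further eliminations apply; B can still be any of 0, 2.

0, 2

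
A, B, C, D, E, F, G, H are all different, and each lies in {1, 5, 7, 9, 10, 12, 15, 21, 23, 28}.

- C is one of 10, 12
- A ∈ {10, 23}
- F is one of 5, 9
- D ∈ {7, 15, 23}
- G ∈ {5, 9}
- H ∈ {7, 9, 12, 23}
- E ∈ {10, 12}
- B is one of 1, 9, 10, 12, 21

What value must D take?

15

The 2 variables C and E are confined to {10, 12}, which locks those values in; drop them from A, B, H.
That leaves A = 23. Eliminate 23 elsewhere: D, H.
F and G between them cover only {5, 9} — a naked pair. Remove those values from B, H.
H's domain is down to {7}, so H = 7. So D can't be 7.
So D = 15.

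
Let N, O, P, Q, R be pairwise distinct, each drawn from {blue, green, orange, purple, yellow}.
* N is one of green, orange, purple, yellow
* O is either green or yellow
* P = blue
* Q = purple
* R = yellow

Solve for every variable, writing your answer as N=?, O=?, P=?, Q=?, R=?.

N=orange, O=green, P=blue, Q=purple, R=yellow

P's domain is down to {blue}, so P = blue.
That leaves Q = purple. Remove purple from N.
R's domain is down to {yellow}, so R = yellow. Eliminate yellow elsewhere: N, O.
O has just one choice, so O = green. Eliminate green elsewhere: N.
N must be orange (only option left).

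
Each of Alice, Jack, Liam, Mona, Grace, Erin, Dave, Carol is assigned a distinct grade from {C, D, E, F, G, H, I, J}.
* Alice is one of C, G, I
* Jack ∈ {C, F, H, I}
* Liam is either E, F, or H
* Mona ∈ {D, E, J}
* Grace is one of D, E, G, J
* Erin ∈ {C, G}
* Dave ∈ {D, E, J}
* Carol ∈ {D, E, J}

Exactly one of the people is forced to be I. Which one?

Alice

Mona, Dave, Carol between them cover only {D, E, J} — a naked triple. Remove those values from Liam, Grace.
Grace must be G (only option left). Remove G from Alice, Erin.
Erin's domain is down to {C}, so Erin = C. So Alice, Jack can't be C.
So I goes to Alice.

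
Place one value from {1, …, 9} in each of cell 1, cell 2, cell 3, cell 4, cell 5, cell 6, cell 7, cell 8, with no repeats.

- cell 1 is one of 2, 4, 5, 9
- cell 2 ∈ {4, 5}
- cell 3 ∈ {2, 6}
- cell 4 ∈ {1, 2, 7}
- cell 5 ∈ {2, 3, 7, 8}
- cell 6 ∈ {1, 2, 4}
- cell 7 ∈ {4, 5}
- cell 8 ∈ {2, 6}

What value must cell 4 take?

7

cell 2 and cell 7 share exactly the 2 values {4, 5}; by pigeonhole those values go to them, so strike 4, 5 from cell 1, cell 6.
cell 3 and cell 8 between them cover only {2, 6} — a naked pair. Remove those values from cell 1, cell 4, cell 5, cell 6.
cell 1's domain is down to {9}, so cell 1 = 9.
cell 6's domain is down to {1}, so cell 6 = 1. So cell 4 can't be 1.
So cell 4 = 7.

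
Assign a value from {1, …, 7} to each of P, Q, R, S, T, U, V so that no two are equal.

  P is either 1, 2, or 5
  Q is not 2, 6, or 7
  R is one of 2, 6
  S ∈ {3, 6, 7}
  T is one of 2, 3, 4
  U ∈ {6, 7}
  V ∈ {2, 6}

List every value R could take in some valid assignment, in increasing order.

2, 6

R and V share exactly the 2 values {2, 6}; by pigeonhole those values go to them, so strike 2, 6 from P, S, T, U.
U's domain is down to {7}, so U = 7. Remove 7 from S.
S's domain is down to {3}, so S = 3. Remove 3 from Q, T.
T has just one choice, so T = 4. Strike 4 from Q.
No further eliminations apply; R can still be any of 2, 6.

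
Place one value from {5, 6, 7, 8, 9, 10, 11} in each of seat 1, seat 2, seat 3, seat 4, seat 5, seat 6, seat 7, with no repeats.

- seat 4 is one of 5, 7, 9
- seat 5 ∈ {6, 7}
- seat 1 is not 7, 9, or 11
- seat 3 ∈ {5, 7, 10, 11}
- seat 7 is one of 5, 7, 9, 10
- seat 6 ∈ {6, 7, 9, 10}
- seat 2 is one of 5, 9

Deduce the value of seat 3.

11

Among the 7 variables, 8 fits only seat 1 (and all 7 values in {5, 6, 7, 8, 9, 10, 11} must be used), so seat 1 = 8.
The 6 still-open variables together cover exactly {5, 6, 7, 9, 10, 11} — 6 values for 6 variables — and 11 appears only in seat 3's list, so seat 3 = 11.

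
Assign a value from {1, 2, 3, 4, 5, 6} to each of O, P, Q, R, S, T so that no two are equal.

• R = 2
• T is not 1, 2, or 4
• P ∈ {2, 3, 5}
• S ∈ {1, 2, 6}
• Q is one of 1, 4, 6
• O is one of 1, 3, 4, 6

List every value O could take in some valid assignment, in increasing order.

R must be 2 (only option left). Remove 2 from P, S.
No further eliminations apply; O can still be any of 1, 3, 4, 6.

1, 3, 4, 6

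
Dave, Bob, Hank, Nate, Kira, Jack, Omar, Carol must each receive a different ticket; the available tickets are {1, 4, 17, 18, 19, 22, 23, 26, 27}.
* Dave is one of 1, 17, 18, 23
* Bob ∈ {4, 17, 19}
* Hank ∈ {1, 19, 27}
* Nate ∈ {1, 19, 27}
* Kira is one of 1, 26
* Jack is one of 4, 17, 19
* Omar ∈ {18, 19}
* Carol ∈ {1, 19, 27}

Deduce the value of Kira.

26

The 8 variables together cover exactly {1, 4, 17, 18, 19, 23, 26, 27} — 8 values for 8 variables — and 23 appears only in Dave's list, so Dave = 23.
The 7 still-open variables together cover exactly {1, 4, 17, 18, 19, 26, 27} — 7 values for 7 variables — and 18 appears only in Omar's list, so Omar = 18.
The 6 still-open variables together cover exactly {1, 4, 17, 19, 26, 27} — 6 values for 6 variables — and 26 appears only in Kira's list, so Kira = 26.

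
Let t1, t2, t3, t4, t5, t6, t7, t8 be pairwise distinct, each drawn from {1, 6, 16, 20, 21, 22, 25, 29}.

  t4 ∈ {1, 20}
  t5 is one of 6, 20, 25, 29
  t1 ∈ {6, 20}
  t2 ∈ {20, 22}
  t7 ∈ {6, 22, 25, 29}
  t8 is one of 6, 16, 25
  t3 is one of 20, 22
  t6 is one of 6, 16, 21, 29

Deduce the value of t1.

6

The 8 variables draw from only 8 values {1, 6, 16, 20, 21, 22, 25, 29}, so each is used; only t4 can be 1, hence t4 = 1.
Among the 7 still-open variables, 21 fits only t6 (and all 7 values in {6, 16, 20, 21, 22, 25, 29} must be used), so t6 = 21.
The 6 still-open variables together cover exactly {6, 16, 20, 22, 25, 29} — 6 values for 6 variables — and 16 appears only in t8's list, so t8 = 16.
t2 and t3 share exactly the 2 values {20, 22}; by pigeonhole those values go to them, so strike 20, 22 from t1, t5, t7.
So t1 = 6.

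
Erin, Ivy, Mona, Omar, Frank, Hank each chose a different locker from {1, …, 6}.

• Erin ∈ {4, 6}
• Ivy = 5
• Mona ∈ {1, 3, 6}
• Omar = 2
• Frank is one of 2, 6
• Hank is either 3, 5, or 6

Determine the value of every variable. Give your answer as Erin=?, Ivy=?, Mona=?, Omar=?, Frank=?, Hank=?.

Erin=4, Ivy=5, Mona=1, Omar=2, Frank=6, Hank=3

Ivy must be 5 (only option left). Eliminate 5 elsewhere: Hank.
That leaves Omar = 2. Remove 2 from Frank.
That leaves Frank = 6. Remove 6 from Erin, Mona, Hank.
Hank must be 3 (only option left). Remove 3 from Mona.
Erin's domain is down to {4}, so Erin = 4.
Mona has just one choice, so Mona = 1.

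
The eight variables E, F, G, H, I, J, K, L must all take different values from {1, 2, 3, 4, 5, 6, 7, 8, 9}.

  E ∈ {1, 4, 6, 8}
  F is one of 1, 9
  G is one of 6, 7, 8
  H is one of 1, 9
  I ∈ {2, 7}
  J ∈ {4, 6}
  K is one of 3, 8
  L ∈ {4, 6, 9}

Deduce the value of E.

8

Among the 8 variables, 2 fits only I (and all 8 values in {1, 2, 3, 4, 6, 7, 8, 9} must be used), so I = 2.
The 7 still-open variables together cover exactly {1, 3, 4, 6, 7, 8, 9} — 7 values for 7 variables — and 3 appears only in K's list, so K = 3.
The 6 still-open variables together cover exactly {1, 4, 6, 7, 8, 9} — 6 values for 6 variables — and 7 appears only in G's list, so G = 7.
Among the 5 still-open variables, 8 fits only E (and all 5 values in {1, 4, 6, 8, 9} must be used), so E = 8.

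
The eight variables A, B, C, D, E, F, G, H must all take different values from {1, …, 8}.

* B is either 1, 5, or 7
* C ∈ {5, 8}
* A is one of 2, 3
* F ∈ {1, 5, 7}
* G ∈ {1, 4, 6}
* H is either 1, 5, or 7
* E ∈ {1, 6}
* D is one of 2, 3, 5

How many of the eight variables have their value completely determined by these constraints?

The 8 variables together cover exactly {1, 2, 3, 4, 5, 6, 7, 8} — 8 values for 8 variables — and 4 appears only in G's list, so G = 4.
Among the 7 still-open variables, 6 fits only E (and all 7 values in {1, 2, 3, 5, 6, 7, 8} must be used), so E = 6.
The 6 still-open variables together cover exactly {1, 2, 3, 5, 7, 8} — 6 values for 6 variables — and 8 appears only in C's list, so C = 8.
The 3 variables B, F, H are confined to {1, 5, 7}, which locks those values in; drop them from D.
Determined: C=8, E=6, G=4. The other variables each still have more than one consistent value. That makes 3.

3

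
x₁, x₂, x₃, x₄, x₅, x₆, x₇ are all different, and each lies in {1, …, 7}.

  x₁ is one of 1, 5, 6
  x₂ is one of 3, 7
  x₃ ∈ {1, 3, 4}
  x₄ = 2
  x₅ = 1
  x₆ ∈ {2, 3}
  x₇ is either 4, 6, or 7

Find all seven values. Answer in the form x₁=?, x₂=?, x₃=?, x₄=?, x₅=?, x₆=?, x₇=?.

x₄ must be 2 (only option left). Eliminate 2 elsewhere: x₆.
x₅'s domain is down to {1}, so x₅ = 1. So x₁, x₃ can't be 1.
That leaves x₆ = 3. Eliminate 3 elsewhere: x₂, x₃.
x₂ must be 7 (only option left). So x₇ can't be 7.
That leaves x₃ = 4. Strike 4 from x₇.
x₇'s domain is down to {6}, so x₇ = 6. Remove 6 from x₁.
x₁ must be 5 (only option left).

x₁=5, x₂=7, x₃=4, x₄=2, x₅=1, x₆=3, x₇=6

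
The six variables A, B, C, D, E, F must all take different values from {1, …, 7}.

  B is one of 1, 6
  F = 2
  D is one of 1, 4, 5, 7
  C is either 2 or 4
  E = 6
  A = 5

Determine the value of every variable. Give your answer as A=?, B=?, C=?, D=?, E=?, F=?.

A's domain is down to {5}, so A = 5. Strike 5 from D.
E has just one choice, so E = 6. So B can't be 6.
F has just one choice, so F = 2. Remove 2 from C.
That leaves B = 1. So D can't be 1.
C has just one choice, so C = 4. Remove 4 from D.
D's domain is down to {7}, so D = 7.

A=5, B=1, C=4, D=7, E=6, F=2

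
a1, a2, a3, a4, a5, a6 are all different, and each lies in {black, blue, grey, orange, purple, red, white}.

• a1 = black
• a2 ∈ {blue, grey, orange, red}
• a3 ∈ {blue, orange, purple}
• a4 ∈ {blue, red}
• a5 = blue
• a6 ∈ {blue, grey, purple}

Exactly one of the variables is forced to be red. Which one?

a1's domain is down to {black}, so a1 = black.
a5 has just one choice, so a5 = blue. Eliminate blue elsewhere: a2, a3, a4, a6.
So red goes to a4.

a4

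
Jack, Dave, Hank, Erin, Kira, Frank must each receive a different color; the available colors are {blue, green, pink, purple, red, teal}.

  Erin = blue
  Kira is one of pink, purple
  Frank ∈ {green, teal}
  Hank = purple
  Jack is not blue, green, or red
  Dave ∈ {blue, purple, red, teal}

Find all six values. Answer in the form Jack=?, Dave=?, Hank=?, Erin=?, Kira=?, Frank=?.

Jack=teal, Dave=red, Hank=purple, Erin=blue, Kira=pink, Frank=green

Hank must be purple (only option left). Eliminate purple elsewhere: Jack, Dave, Kira.
Erin must be blue (only option left). Strike blue from Dave.
Kira's domain is down to {pink}, so Kira = pink. So Jack can't be pink.
Jack has just one choice, so Jack = teal. Remove teal from Dave, Frank.
Dave has just one choice, so Dave = red.
That leaves Frank = green.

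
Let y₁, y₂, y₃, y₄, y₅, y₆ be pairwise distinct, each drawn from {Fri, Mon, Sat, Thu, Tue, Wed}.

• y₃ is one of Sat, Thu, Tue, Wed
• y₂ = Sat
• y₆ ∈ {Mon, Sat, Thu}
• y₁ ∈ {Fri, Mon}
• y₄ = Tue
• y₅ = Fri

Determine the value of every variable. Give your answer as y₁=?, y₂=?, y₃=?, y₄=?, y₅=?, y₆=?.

y₂ must be Sat (only option left). Remove Sat from y₃, y₆.
That leaves y₄ = Tue. Eliminate Tue elsewhere: y₃.
y₅'s domain is down to {Fri}, so y₅ = Fri. Eliminate Fri elsewhere: y₁.
y₁ has just one choice, so y₁ = Mon. So y₆ can't be Mon.
That leaves y₆ = Thu. Strike Thu from y₃.
y₃ has just one choice, so y₃ = Wed.

y₁=Mon, y₂=Sat, y₃=Wed, y₄=Tue, y₅=Fri, y₆=Thu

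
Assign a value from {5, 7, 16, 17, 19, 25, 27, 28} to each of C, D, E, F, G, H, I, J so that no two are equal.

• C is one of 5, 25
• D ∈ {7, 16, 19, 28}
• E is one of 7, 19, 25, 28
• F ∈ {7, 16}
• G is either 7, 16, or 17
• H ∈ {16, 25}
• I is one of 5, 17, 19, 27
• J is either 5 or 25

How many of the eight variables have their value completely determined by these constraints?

4

The 8 variables together cover exactly {5, 7, 16, 17, 19, 25, 27, 28} — 8 values for 8 variables — and 27 appears only in I's list, so I = 27.
The 7 still-open variables draw from only 7 values {5, 7, 16, 17, 19, 25, 28}, so each is used; only G can be 17, hence G = 17.
The 2 variables C and J are confined to {5, 25}, which locks those values in; drop them from E, H.
H must be 16 (only option left). Strike 16 from D, F.
That leaves F = 7. So D, E can't be 7.
Determined: F=7, G=17, H=16, I=27. The other variables each still have more than one consistent value. That makes 4.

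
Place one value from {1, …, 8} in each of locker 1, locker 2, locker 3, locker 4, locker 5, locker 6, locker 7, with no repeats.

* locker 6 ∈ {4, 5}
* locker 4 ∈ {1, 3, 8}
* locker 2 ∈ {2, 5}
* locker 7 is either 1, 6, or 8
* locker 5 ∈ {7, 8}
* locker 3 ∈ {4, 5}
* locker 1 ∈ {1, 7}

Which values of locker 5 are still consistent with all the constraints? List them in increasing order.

7, 8

The 2 variables locker 3 and locker 6 are confined to {4, 5}, which locks those values in; drop them from locker 2.
locker 2 has just one choice, so locker 2 = 2.
No further eliminations apply; locker 5 can still be any of 7, 8.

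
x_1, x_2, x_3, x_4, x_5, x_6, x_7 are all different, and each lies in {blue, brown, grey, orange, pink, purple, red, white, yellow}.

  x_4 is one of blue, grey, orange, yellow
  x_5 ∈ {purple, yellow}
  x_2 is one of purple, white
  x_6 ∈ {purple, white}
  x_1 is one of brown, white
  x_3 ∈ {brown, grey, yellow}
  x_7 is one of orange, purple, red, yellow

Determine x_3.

The 2 variables x_2 and x_6 are confined to {purple, white}, which locks those values in; drop them from x_1, x_5, x_7.
x_1's domain is down to {brown}, so x_1 = brown. Remove brown from x_3.
x_5 must be yellow (only option left). Remove yellow from x_3, x_4, x_7.
So x_3 = grey.

grey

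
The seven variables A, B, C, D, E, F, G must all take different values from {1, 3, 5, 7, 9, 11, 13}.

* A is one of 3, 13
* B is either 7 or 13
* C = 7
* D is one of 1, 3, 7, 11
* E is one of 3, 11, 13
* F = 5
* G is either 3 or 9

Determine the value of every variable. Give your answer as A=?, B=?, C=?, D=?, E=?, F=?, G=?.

C must be 7 (only option left). Remove 7 from B, D.
F must be 5 (only option left).
B's domain is down to {13}, so B = 13. So A, E can't be 13.
A's domain is down to {3}, so A = 3. So D, E, G can't be 3.
That leaves E = 11. Remove 11 from D.
That leaves G = 9.
That leaves D = 1.

A=3, B=13, C=7, D=1, E=11, F=5, G=9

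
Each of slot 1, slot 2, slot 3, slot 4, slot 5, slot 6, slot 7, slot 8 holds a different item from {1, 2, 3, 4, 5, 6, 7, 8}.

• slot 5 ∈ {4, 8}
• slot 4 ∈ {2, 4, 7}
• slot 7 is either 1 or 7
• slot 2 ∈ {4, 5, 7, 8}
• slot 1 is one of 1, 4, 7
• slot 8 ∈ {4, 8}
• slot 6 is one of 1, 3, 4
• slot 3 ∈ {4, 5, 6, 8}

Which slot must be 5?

slot 2

The 8 variables draw from only 8 values {1, 2, 3, 4, 5, 6, 7, 8}, so each is used; only slot 4 can be 2, hence slot 4 = 2.
The 7 still-open variables together cover exactly {1, 3, 4, 5, 6, 7, 8} — 7 values for 7 variables — and 3 appears only in slot 6's list, so slot 6 = 3.
The 6 still-open variables together cover exactly {1, 4, 5, 6, 7, 8} — 6 values for 6 variables — and 6 appears only in slot 3's list, so slot 3 = 6.
Among the 5 still-open variables, 5 fits only slot 2 (and all 5 values in {1, 4, 5, 7, 8} must be used), so slot 2 = 5.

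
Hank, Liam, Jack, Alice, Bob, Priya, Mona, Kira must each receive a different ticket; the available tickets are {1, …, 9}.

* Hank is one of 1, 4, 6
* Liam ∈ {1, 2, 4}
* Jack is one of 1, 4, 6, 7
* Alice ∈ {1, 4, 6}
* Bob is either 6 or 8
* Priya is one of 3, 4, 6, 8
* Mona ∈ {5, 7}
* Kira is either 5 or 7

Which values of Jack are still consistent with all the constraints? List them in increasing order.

1, 4, 6

The 8 variables together cover exactly {1, 2, 3, 4, 5, 6, 7, 8} — 8 values for 8 variables — and 2 appears only in Liam's list, so Liam = 2.
Among the 7 still-open variables, 3 fits only Priya (and all 7 values in {1, 3, 4, 5, 6, 7, 8} must be used), so Priya = 3.
The 6 still-open variables draw from only 6 values {1, 4, 5, 6, 7, 8}, so each is used; only Bob can be 8, hence Bob = 8.
Mona and Kira share exactly the 2 values {5, 7}; by pigeonhole those values go to them, so strike 5, 7 from Jack.
No further eliminations apply; Jack can still be any of 1, 4, 6.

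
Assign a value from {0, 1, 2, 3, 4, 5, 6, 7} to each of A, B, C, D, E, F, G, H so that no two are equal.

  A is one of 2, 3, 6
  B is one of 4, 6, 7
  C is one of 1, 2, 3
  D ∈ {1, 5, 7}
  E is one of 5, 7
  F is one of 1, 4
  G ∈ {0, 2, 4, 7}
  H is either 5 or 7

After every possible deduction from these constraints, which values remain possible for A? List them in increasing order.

Among the 8 variables, 0 fits only G (and all 8 values in {0, 1, 2, 3, 4, 5, 6, 7} must be used), so G = 0.
E and H between them cover only {5, 7} — a naked pair. Remove those values from B, D.
D must be 1 (only option left). So C, F can't be 1.
That leaves F = 4. Eliminate 4 elsewhere: B.
B must be 6 (only option left). Remove 6 from A.
No further eliminations apply; A can still be any of 2, 3.

2, 3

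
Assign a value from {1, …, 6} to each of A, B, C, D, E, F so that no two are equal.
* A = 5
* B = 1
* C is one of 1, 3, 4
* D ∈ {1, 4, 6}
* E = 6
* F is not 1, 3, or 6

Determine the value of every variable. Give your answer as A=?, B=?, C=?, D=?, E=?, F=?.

A must be 5 (only option left). Eliminate 5 elsewhere: F.
B's domain is down to {1}, so B = 1. Remove 1 from C, D.
E's domain is down to {6}, so E = 6. Remove 6 from D.
That leaves D = 4. Remove 4 from C, F.
F must be 2 (only option left).
That leaves C = 3.

A=5, B=1, C=3, D=4, E=6, F=2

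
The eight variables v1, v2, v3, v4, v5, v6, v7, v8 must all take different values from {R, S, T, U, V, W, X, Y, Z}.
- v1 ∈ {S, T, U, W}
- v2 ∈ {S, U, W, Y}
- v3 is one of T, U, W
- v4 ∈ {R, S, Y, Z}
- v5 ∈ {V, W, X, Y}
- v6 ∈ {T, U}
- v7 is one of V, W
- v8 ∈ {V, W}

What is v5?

X

v7 and v8 share exactly the 2 values {V, W}; by pigeonhole those values go to them, so strike V, W from v1, v2, v3, v5.
v3 and v6 share exactly the 2 values {T, U}; by pigeonhole those values go to them, so strike T, U from v1, v2.
v1's domain is down to {S}, so v1 = S. Eliminate S elsewhere: v2, v4.
v2 must be Y (only option left). Eliminate Y elsewhere: v4, v5.
So v5 = X.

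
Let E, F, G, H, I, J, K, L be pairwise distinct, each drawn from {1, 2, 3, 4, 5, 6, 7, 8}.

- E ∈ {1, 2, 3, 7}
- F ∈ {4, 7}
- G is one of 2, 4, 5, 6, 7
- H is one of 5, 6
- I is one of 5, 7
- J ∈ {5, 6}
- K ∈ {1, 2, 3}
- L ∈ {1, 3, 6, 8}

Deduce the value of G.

Among the 8 variables, 8 fits only L (and all 8 values in {1, 2, 3, 4, 5, 6, 7, 8} must be used), so L = 8.
The 2 variables H and J are confined to {5, 6}, which locks those values in; drop them from G, I.
I's domain is down to {7}, so I = 7. So E, F, G can't be 7.
That leaves F = 4. Remove 4 from G.
So G = 2.

2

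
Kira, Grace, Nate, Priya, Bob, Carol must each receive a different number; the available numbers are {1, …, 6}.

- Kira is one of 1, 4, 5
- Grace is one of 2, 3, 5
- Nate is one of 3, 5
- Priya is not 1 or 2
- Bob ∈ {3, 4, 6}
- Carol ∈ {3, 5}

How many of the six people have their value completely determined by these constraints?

The 6 variables draw from only 6 values {1, 2, 3, 4, 5, 6}, so each is used; only Kira can be 1, hence Kira = 1.
The 5 still-open variables draw from only 5 values {2, 3, 4, 5, 6}, so each is used; only Grace can be 2, hence Grace = 2.
Nate and Carol between them cover only {3, 5} — a naked pair. Remove those values from Priya, Bob.
Determined: Kira=1, Grace=2. The other people each still have more than one consistent value. That makes 2.

2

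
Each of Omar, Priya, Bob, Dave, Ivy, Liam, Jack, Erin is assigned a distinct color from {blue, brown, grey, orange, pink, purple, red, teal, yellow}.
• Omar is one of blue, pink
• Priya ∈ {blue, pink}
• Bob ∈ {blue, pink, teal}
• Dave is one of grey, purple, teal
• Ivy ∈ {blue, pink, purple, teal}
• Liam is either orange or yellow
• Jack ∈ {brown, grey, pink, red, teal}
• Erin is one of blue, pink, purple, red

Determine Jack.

brown

Omar and Priya share exactly the 2 values {blue, pink}; by pigeonhole those values go to them, so strike blue, pink from Bob, Ivy, Jack, Erin.
Bob has just one choice, so Bob = teal. Strike teal from Dave, Ivy, Jack.
That leaves Ivy = purple. Remove purple from Dave, Erin.
Erin must be red (only option left). So Jack can't be red.
Dave's domain is down to {grey}, so Dave = grey. So Jack can't be grey.
So Jack = brown.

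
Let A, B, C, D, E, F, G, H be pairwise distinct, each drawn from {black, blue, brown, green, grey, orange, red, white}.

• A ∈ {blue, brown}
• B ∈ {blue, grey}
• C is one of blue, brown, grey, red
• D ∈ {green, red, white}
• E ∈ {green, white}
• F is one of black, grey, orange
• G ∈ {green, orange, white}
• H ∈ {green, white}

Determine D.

The 8 variables draw from only 8 values {black, blue, brown, green, grey, orange, red, white}, so each is used; only F can be black, hence F = black.
Among the 7 still-open variables, orange fits only G (and all 7 values in {blue, brown, green, grey, orange, red, white} must be used), so G = orange.
E and H between them cover only {green, white} — a naked pair. Remove those values from D.
So D = red.

red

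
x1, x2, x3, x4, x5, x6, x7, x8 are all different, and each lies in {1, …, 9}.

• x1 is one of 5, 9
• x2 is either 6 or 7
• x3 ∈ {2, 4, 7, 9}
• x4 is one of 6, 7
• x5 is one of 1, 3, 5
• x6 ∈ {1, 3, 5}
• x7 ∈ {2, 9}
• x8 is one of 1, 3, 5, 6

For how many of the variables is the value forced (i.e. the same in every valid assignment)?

3

Among the 8 variables, 4 fits only x3 (and all 8 values in {1, 2, 3, 4, 5, 6, 7, 9} must be used), so x3 = 4.
Among the 7 still-open variables, 2 fits only x7 (and all 7 values in {1, 2, 3, 5, 6, 7, 9} must be used), so x7 = 2.
The 6 still-open variables draw from only 6 values {1, 3, 5, 6, 7, 9}, so each is used; only x1 can be 9, hence x1 = 9.
x2 and x4 share exactly the 2 values {6, 7}; by pigeonhole those values go to them, so strike 6, 7 from x8.
Determined: x1=9, x3=4, x7=2. The other variables each still have more than one consistent value. That makes 3.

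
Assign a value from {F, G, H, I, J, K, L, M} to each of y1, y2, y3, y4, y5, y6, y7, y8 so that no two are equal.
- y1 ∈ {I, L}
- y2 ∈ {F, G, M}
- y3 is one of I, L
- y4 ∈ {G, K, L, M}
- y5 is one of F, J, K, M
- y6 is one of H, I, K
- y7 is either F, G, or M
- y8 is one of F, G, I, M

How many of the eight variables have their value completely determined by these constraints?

The 8 variables together cover exactly {F, G, H, I, J, K, L, M} — 8 values for 8 variables — and H appears only in y6's list, so y6 = H.
The 7 still-open variables together cover exactly {F, G, I, J, K, L, M} — 7 values for 7 variables — and J appears only in y5's list, so y5 = J.
The 6 still-open variables together cover exactly {F, G, I, K, L, M} — 6 values for 6 variables — and K appears only in y4's list, so y4 = K.
y1 and y3 share exactly the 2 values {I, L}; by pigeonhole those values go to them, so strike I, L from y8.
Determined: y4=K, y5=J, y6=H. The other variables each still have more than one consistent value. That makes 3.

3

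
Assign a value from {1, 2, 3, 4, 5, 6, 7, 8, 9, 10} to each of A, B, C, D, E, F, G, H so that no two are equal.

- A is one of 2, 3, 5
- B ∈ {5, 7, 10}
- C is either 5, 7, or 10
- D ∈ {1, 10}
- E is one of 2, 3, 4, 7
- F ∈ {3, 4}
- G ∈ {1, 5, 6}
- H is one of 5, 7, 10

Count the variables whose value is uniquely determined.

Among the 8 variables, 6 fits only G (and all 8 values in {1, 2, 3, 4, 5, 6, 7, 10} must be used), so G = 6.
The 7 still-open variables draw from only 7 values {1, 2, 3, 4, 5, 7, 10}, so each is used; only D can be 1, hence D = 1.
B, C, H between them cover only {5, 7, 10} — a naked triple. Remove those values from A, E.
Determined: D=1, G=6. The other variables each still have more than one consistent value. That makes 2.

2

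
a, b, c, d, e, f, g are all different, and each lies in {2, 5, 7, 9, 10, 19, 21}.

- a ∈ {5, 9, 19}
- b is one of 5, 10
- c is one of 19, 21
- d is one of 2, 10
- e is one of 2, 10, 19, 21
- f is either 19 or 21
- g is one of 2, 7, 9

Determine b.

The 7 variables together cover exactly {2, 5, 7, 9, 10, 19, 21} — 7 values for 7 variables — and 7 appears only in g's list, so g = 7.
Among the 6 still-open variables, 9 fits only a (and all 6 values in {2, 5, 9, 10, 19, 21} must be used), so a = 9.
The 5 still-open variables draw from only 5 values {2, 5, 10, 19, 21}, so each is used; only b can be 5, hence b = 5.

5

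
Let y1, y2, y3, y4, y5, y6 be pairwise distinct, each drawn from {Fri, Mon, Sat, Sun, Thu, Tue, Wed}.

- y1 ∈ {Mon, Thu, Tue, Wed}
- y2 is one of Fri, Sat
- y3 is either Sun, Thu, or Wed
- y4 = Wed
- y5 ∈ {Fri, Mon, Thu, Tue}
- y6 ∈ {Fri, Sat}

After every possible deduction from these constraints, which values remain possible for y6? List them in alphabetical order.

Fri, Sat

y4 must be Wed (only option left). So y1, y3 can't be Wed.
y2 and y6 share exactly the 2 values {Fri, Sat}; by pigeonhole those values go to them, so strike Fri, Sat from y5.
No further eliminations apply; y6 can still be any of Fri, Sat.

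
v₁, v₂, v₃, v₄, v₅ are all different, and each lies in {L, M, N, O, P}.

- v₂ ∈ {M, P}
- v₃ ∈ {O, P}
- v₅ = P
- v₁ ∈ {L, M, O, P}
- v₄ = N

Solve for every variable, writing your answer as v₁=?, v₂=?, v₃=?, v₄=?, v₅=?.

v₄'s domain is down to {N}, so v₄ = N.
That leaves v₅ = P. Remove P from v₁, v₂, v₃.
That leaves v₂ = M. So v₁ can't be M.
v₃ must be O (only option left). Strike O from v₁.
v₁ has just one choice, so v₁ = L.

v₁=L, v₂=M, v₃=O, v₄=N, v₅=P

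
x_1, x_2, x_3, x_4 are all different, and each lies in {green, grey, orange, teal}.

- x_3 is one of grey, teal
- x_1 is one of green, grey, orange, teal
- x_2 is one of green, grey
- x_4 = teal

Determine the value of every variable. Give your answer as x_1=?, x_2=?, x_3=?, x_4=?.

x_1=orange, x_2=green, x_3=grey, x_4=teal

x_4 must be teal (only option left). Strike teal from x_1, x_3.
That leaves x_3 = grey. Remove grey from x_1, x_2.
x_2 must be green (only option left). Remove green from x_1.
That leaves x_1 = orange.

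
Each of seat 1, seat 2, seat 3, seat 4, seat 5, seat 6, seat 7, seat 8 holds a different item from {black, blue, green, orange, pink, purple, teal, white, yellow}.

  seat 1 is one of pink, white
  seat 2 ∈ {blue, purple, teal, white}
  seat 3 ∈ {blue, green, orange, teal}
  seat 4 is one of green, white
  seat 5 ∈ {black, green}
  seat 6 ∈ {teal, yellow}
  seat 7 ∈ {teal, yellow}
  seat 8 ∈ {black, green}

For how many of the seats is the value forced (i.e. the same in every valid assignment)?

seat 5 and seat 8 share exactly the 2 values {black, green}; by pigeonhole those values go to them, so strike black, green from seat 3, seat 4.
That leaves seat 4 = white. So seat 1, seat 2 can't be white.
seat 1's domain is down to {pink}, so seat 1 = pink.
seat 6 and seat 7 between them cover only {teal, yellow} — a naked pair. Remove those values from seat 2, seat 3.
Determined: seat 1=pink, seat 4=white. The other seats each still have more than one consistent value. That makes 2.

2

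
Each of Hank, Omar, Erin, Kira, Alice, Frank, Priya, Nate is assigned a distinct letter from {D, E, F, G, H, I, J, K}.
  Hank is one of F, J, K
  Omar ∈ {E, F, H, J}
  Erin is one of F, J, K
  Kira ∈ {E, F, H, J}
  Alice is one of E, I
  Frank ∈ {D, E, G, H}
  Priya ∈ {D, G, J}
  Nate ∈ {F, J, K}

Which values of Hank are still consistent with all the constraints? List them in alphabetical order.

Among the 8 variables, I fits only Alice (and all 8 values in {D, E, F, G, H, I, J, K} must be used), so Alice = I.
The 3 variables Hank, Erin, Nate are confined to {F, J, K}, which locks those values in; drop them from Omar, Kira, Priya.
Omar and Kira between them cover only {E, H} — a naked pair. Remove those values from Frank.
No further eliminations apply; Hank can still be any of F, J, K.

F, J, K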